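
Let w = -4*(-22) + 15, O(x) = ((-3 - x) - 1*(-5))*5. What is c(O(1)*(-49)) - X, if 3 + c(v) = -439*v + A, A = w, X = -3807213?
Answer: 3914868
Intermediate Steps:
O(x) = 10 - 5*x (O(x) = ((-3 - x) + 5)*5 = (2 - x)*5 = 10 - 5*x)
w = 103 (w = 88 + 15 = 103)
A = 103
c(v) = 100 - 439*v (c(v) = -3 + (-439*v + 103) = -3 + (103 - 439*v) = 100 - 439*v)
c(O(1)*(-49)) - X = (100 - 439*(10 - 5*1)*(-49)) - 1*(-3807213) = (100 - 439*(10 - 5)*(-49)) + 3807213 = (100 - 2195*(-49)) + 3807213 = (100 - 439*(-245)) + 3807213 = (100 + 107555) + 3807213 = 107655 + 3807213 = 3914868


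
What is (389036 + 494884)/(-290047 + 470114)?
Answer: 883920/180067 ≈ 4.9088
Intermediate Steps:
(389036 + 494884)/(-290047 + 470114) = 883920/180067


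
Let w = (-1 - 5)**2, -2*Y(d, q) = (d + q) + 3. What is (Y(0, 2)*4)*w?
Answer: -360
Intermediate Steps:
Y(d, q) = -3/2 - d/2 - q/2 (Y(d, q) = -((d + q) + 3)/2 = -(3 + d + q)/2 = -3/2 - d/2 - q/2)
w = 36 (w = (-6)**2 = 36)
(Y(0, 2)*4)*w = ((-3/2 - 1/2*0 - 1/2*2)*4)*36 = ((-3/2 + 0 - 1)*4)*36 = -5/2*4*36 = -10*36 = -360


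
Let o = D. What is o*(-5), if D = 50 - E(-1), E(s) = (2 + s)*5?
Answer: -225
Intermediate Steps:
E(s) = 10 + 5*s
D = 45 (D = 50 - (10 + 5*(-1)) = 50 - (10 - 5) = 50 - 1*5 = 50 - 5 = 45)
o = 45
o*(-5) = 45*(-5) = -225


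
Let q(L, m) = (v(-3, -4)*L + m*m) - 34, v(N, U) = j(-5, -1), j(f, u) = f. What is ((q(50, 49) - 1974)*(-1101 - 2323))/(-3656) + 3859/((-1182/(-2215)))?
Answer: 3978635173/540174 ≈ 7365.5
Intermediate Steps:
v(N, U) = -5
q(L, m) = -34 + m² - 5*L (q(L, m) = (-5*L + m*m) - 34 = (-5*L + m²) - 34 = (m² - 5*L) - 34 = -34 + m² - 5*L)
((q(50, 49) - 1974)*(-1101 - 2323))/(-3656) + 3859/((-1182/(-2215))) = (((-34 + 49² - 5*50) - 1974)*(-1101 - 2323))/(-3656) + 3859/((-1182/(-2215))) = (((-34 + 2401 - 250) - 1974)*(-3424))*(-1/3656) + 3859/((-1182*(-1/2215))) = ((2117 - 1974)*(-3424))*(-1/3656) + 3859/(1182/2215) = (143*(-3424))*(-1/3656) + 3859*(2215/1182) = -489632*(-1/3656) + 8547685/1182 = 61204/457 + 8547685/1182 = 3978635173/540174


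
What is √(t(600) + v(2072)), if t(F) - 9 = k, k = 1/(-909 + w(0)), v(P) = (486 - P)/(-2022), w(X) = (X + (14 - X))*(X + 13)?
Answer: √5284976083581/734997 ≈ 3.1278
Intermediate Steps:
w(X) = 182 + 14*X (w(X) = 14*(13 + X) = 182 + 14*X)
v(P) = -81/337 + P/2022 (v(P) = (486 - P)*(-1/2022) = -81/337 + P/2022)
k = -1/727 (k = 1/(-909 + (182 + 14*0)) = 1/(-909 + (182 + 0)) = 1/(-909 + 182) = 1/(-727) = -1/727 ≈ -0.0013755)
t(F) = 6542/727 (t(F) = 9 - 1/727 = 6542/727)
√(t(600) + v(2072)) = √(6542/727 + (-81/337 + (1/2022)*2072)) = √(6542/727 + (-81/337 + 1036/1011)) = √(6542/727 + 793/1011) = √(7190473/734997) = √5284976083581/734997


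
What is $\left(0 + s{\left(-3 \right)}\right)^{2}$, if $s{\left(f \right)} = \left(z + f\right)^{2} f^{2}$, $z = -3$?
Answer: $104976$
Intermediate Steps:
$s{\left(f \right)} = f^{2} \left(-3 + f\right)^{2}$ ($s{\left(f \right)} = \left(-3 + f\right)^{2} f^{2} = f^{2} \left(-3 + f\right)^{2}$)
$\left(0 + s{\left(-3 \right)}\right)^{2} = \left(0 + \left(-3\right)^{2} \left(-3 - 3\right)^{2}\right)^{2} = \left(0 + 9 \left(-6\right)^{2}\right)^{2} = \left(0 + 9 \cdot 36\right)^{2} = \left(0 + 324\right)^{2} = 324^{2} = 104976$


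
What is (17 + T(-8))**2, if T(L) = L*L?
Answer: 6561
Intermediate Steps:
T(L) = L**2
(17 + T(-8))**2 = (17 + (-8)**2)**2 = (17 + 64)**2 = 81**2 = 6561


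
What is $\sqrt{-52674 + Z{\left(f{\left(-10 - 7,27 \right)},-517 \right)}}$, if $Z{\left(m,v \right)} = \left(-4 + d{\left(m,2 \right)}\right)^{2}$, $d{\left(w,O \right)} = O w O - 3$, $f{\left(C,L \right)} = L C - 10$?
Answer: $\sqrt{3493015} \approx 1869.0$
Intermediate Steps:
$f{\left(C,L \right)} = -10 + C L$ ($f{\left(C,L \right)} = C L - 10 = -10 + C L$)
$d{\left(w,O \right)} = -3 + w O^{2}$ ($d{\left(w,O \right)} = w O^{2} - 3 = -3 + w O^{2}$)
$Z{\left(m,v \right)} = \left(-7 + 4 m\right)^{2}$ ($Z{\left(m,v \right)} = \left(-4 + \left(-3 + m 2^{2}\right)\right)^{2} = \left(-4 + \left(-3 + m 4\right)\right)^{2} = \left(-4 + \left(-3 + 4 m\right)\right)^{2} = \left(-7 + 4 m\right)^{2}$)
$\sqrt{-52674 + Z{\left(f{\left(-10 - 7,27 \right)},-517 \right)}} = \sqrt{-52674 + \left(-7 + 4 \left(-10 + \left(-10 - 7\right) 27\right)\right)^{2}} = \sqrt{-52674 + \left(-7 + 4 \left(-10 - 459\right)\right)^{2}} = \sqrt{-52674 + \left(-7 + 4 \left(-469\right)\right)^{2}} = \sqrt{-52674 + \left(-7 - 1876\right)^{2}} = \sqrt{-52674 + \left(-1883\right)^{2}} = \sqrt{-52674 + 3545689} = \sqrt{3493015}$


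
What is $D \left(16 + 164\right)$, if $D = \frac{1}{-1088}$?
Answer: $- \frac{45}{272} \approx -0.16544$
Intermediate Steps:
$D = - \frac{1}{1088} \approx -0.00091912$
$D \left(16 + 164\right) = - \frac{16 + 164}{1088} = \left(- \frac{1}{1088}\right) 180 = - \frac{45}{272}$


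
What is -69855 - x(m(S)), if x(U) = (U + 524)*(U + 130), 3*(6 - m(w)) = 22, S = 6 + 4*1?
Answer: -1233943/9 ≈ -1.3710e+5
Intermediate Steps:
S = 10 (S = 6 + 4 = 10)
m(w) = -4/3 (m(w) = 6 - 1/3*22 = 6 - 22/3 = -4/3)
x(U) = (130 + U)*(524 + U) (x(U) = (524 + U)*(130 + U) = (130 + U)*(524 + U))
-69855 - x(m(S)) = -69855 - (68120 + (-4/3)**2 + 654*(-4/3)) = -69855 - (68120 + 16/9 - 872) = -69855 - 1*605248/9 = -69855 - 605248/9 = -1233943/9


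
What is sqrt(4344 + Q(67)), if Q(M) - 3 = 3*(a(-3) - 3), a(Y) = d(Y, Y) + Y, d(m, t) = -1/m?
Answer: sqrt(4330) ≈ 65.803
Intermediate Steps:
a(Y) = Y - 1/Y (a(Y) = -1/Y + Y = Y - 1/Y)
Q(M) = -14 (Q(M) = 3 + 3*((-3 - 1/(-3)) - 3) = 3 + 3*((-3 - 1*(-1/3)) - 3) = 3 + 3*((-3 + 1/3) - 3) = 3 + 3*(-8/3 - 3) = 3 + 3*(-17/3) = 3 - 17 = -14)
sqrt(4344 + Q(67)) = sqrt(4344 - 14) = sqrt(4330)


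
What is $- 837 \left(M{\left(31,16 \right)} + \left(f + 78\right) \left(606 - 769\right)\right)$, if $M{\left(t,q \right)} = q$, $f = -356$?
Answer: $-37941210$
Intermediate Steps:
$- 837 \left(M{\left(31,16 \right)} + \left(f + 78\right) \left(606 - 769\right)\right) = - 837 \left(16 + \left(-356 + 78\right) \left(606 - 769\right)\right) = - 837 \left(16 - -45314\right) = - 837 \left(16 + 45314\right) = \left(-837\right) 45330 = -37941210$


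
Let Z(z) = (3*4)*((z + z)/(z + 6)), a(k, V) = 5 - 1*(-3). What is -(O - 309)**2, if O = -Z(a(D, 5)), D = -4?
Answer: -5103081/49 ≈ -1.0414e+5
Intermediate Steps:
a(k, V) = 8 (a(k, V) = 5 + 3 = 8)
Z(z) = 24*z/(6 + z) (Z(z) = 12*((2*z)/(6 + z)) = 12*(2*z/(6 + z)) = 24*z/(6 + z))
O = -96/7 (O = -24*8/(6 + 8) = -24*8/14 = -1*96/7 = -96/7 ≈ -13.714)
-(O - 309)**2 = -(-96/7 - 309)**2 = -(-2259/7)**2 = -1*5103081/49 = -5103081/49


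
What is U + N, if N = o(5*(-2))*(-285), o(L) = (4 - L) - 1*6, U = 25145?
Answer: 22865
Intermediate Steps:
o(L) = -2 - L (o(L) = (4 - L) - 6 = -2 - L)
N = -2280 (N = (-2 - 5*(-2))*(-285) = (-2 - 1*(-10))*(-285) = (-2 + 10)*(-285) = 8*(-285) = -2280)
U + N = 25145 - 2280 = 22865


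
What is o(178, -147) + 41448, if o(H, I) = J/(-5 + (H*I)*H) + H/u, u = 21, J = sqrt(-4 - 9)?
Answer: 870586/21 - I*sqrt(13)/4657553 ≈ 41457.0 - 7.7413e-7*I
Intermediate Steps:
J = I*sqrt(13) (J = sqrt(-13) = I*sqrt(13) ≈ 3.6056*I)
o(H, I) = H/21 + I*sqrt(13)/(-5 + I*H**2) (o(H, I) = (I*sqrt(13))/(-5 + (H*I)*H) + H/21 = (I*sqrt(13))/(-5 + I*H**2) + H*(1/21) = I*sqrt(13)/(-5 + I*H**2) + H/21 = H/21 + I*sqrt(13)/(-5 + I*H**2))
o(178, -147) + 41448 = (-5*178 - 147*178**3 + 21*I*sqrt(13))/(21*(-5 - 147*178**2)) + 41448 = (-890 - 147*5639752 + 21*I*sqrt(13))/(21*(-5 - 147*31684)) + 41448 = (-890 - 829043544 + 21*I*sqrt(13))/(21*(-5 - 4657548)) + 41448 = (1/21)*(-829044434 + 21*I*sqrt(13))/(-4657553) + 41448 = (1/21)*(-1/4657553)*(-829044434 + 21*I*sqrt(13)) + 41448 = (178/21 - I*sqrt(13)/4657553) + 41448 = 870586/21 - I*sqrt(13)/4657553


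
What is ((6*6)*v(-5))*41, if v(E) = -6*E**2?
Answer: -221400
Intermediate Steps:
((6*6)*v(-5))*41 = ((6*6)*(-6*(-5)**2))*41 = (36*(-6*25))*41 = (36*(-150))*41 = -5400*41 = -221400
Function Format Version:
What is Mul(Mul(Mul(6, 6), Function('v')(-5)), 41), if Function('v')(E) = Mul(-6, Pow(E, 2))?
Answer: -221400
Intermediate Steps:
Mul(Mul(Mul(6, 6), Function('v')(-5)), 41) = Mul(Mul(Mul(6, 6), Mul(-6, Pow(-5, 2))), 41) = Mul(Mul(36, Mul(-6, 25)), 41) = Mul(Mul(36, -150), 41) = Mul(-5400, 41) = -221400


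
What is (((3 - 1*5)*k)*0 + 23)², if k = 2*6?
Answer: 529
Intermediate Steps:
k = 12
(((3 - 1*5)*k)*0 + 23)² = (((3 - 1*5)*12)*0 + 23)² = (((3 - 5)*12)*0 + 23)² = (-2*12*0 + 23)² = (-24*0 + 23)² = (0 + 23)² = 23² = 529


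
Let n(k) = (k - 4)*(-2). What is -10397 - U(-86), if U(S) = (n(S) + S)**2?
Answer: -19233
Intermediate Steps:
n(k) = 8 - 2*k (n(k) = (-4 + k)*(-2) = 8 - 2*k)
U(S) = (8 - S)**2 (U(S) = ((8 - 2*S) + S)**2 = (8 - S)**2)
-10397 - U(-86) = -10397 - (8 - 1*(-86))**2 = -10397 - (8 + 86)**2 = -10397 - 1*94**2 = -10397 - 1*8836 = -10397 - 8836 = -19233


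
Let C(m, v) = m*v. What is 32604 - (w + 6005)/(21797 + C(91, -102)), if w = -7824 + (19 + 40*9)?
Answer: 81608100/2503 ≈ 32604.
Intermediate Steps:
w = -7445 (w = -7824 + (19 + 360) = -7824 + 379 = -7445)
32604 - (w + 6005)/(21797 + C(91, -102)) = 32604 - (-7445 + 6005)/(21797 + 91*(-102)) = 32604 - (-1440)/(21797 - 9282) = 32604 - (-1440)/12515 = 32604 - 1*(-288/2503) = 32604 + 288/2503 = 81608100/2503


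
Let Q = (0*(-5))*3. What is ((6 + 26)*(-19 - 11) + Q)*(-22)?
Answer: 21120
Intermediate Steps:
Q = 0 (Q = 0*3 = 0)
((6 + 26)*(-19 - 11) + Q)*(-22) = ((6 + 26)*(-19 - 11) + 0)*(-22) = (32*(-30) + 0)*(-22) = (-960 + 0)*(-22) = -960*(-22) = 21120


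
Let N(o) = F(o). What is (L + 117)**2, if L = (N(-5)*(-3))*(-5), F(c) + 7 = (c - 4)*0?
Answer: 144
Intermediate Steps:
F(c) = -7 (F(c) = -7 + (c - 4)*0 = -7 + (-4 + c)*0 = -7 + 0 = -7)
N(o) = -7
L = -105 (L = -7*(-3)*(-5) = 21*(-5) = -105)
(L + 117)**2 = (-105 + 117)**2 = 12**2 = 144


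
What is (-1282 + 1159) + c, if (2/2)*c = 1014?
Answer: 891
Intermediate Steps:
c = 1014
(-1282 + 1159) + c = (-1282 + 1159) + 1014 = -123 + 1014 = 891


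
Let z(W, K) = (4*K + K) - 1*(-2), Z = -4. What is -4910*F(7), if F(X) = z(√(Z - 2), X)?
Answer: -181670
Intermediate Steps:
z(W, K) = 2 + 5*K (z(W, K) = 5*K + 2 = 2 + 5*K)
F(X) = 2 + 5*X
-4910*F(7) = -4910*(2 + 5*7) = -4910*(2 + 35) = -4910*37 = -181670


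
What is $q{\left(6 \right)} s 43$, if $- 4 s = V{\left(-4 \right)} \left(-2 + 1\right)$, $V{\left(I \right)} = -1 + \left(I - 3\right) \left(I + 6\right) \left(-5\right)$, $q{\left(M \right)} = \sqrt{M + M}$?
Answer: $\frac{2967 \sqrt{3}}{2} \approx 2569.5$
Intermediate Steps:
$q{\left(M \right)} = \sqrt{2} \sqrt{M}$ ($q{\left(M \right)} = \sqrt{2 M} = \sqrt{2} \sqrt{M}$)
$V{\left(I \right)} = -1 - 5 \left(-3 + I\right) \left(6 + I\right)$ ($V{\left(I \right)} = -1 + \left(-3 + I\right) \left(6 + I\right) \left(-5\right) = -1 - 5 \left(-3 + I\right) \left(6 + I\right)$)
$s = \frac{69}{4}$ ($s = - \frac{\left(89 - -60 - 5 \left(-4\right)^{2}\right) \left(-2 + 1\right)}{4} = - \frac{\left(89 + 60 - 80\right) \left(-1\right)}{4} = - \frac{69 \left(-1\right)}{4} = \left(- \frac{1}{4}\right) \left(-69\right) = \frac{69}{4} \approx 17.25$)
$q{\left(6 \right)} s 43 = \sqrt{2} \sqrt{6} \cdot \frac{69}{4} \cdot 43 = 2 \sqrt{3} \cdot \frac{69}{4} \cdot 43 = \frac{69 \sqrt{3}}{2} \cdot 43 = \frac{2967 \sqrt{3}}{2}$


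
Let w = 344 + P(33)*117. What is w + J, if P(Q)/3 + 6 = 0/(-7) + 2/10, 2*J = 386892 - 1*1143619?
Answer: -3800553/10 ≈ -3.8006e+5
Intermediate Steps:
J = -756727/2 (J = (386892 - 1*1143619)/2 = (386892 - 1143619)/2 = (½)*(-756727) = -756727/2 ≈ -3.7836e+5)
P(Q) = -87/5 (P(Q) = -18 + 3*(0/(-7) + 2/10) = -18 + 3*(0*(-⅐) + 2*(⅒)) = -18 + 3*(0 + ⅕) = -18 + 3*(⅕) = -18 + ⅗ = -87/5)
w = -8459/5 (w = 344 - 87/5*117 = 344 - 10179/5 = -8459/5 ≈ -1691.8)
w + J = -8459/5 - 756727/2 = -3800553/10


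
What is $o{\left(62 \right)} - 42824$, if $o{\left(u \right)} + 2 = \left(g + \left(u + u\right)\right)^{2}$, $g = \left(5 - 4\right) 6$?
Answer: $-25926$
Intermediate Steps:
$g = 6$ ($g = 1 \cdot 6 = 6$)
$o{\left(u \right)} = -2 + \left(6 + 2 u\right)^{2}$ ($o{\left(u \right)} = -2 + \left(6 + \left(u + u\right)\right)^{2} = -2 + \left(6 + 2 u\right)^{2}$)
$o{\left(62 \right)} - 42824 = \left(-2 + 4 \left(3 + 62\right)^{2}\right) - 42824 = \left(-2 + 4 \cdot 65^{2}\right) - 42824 = \left(-2 + 4 \cdot 4225\right) - 42824 = \left(-2 + 16900\right) - 42824 = 16898 - 42824 = -25926$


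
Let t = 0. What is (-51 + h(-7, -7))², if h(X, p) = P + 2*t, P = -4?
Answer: 3025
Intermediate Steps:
h(X, p) = -4 (h(X, p) = -4 + 2*0 = -4 + 0 = -4)
(-51 + h(-7, -7))² = (-51 - 4)² = (-55)² = 3025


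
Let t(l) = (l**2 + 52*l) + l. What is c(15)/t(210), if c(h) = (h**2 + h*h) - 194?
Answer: 128/27615 ≈ 0.0046352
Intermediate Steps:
t(l) = l**2 + 53*l
c(h) = -194 + 2*h**2 (c(h) = (h**2 + h**2) - 194 = 2*h**2 - 194 = -194 + 2*h**2)
c(15)/t(210) = (-194 + 2*15**2)/((210*(53 + 210))) = (-194 + 2*225)/((210*263)) = (-194 + 450)/55230 = 256*(1/55230) = 128/27615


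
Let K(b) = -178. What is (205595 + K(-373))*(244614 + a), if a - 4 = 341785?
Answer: 120457145051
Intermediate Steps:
a = 341789 (a = 4 + 341785 = 341789)
(205595 + K(-373))*(244614 + a) = (205595 - 178)*(244614 + 341789) = 205417*586403 = 120457145051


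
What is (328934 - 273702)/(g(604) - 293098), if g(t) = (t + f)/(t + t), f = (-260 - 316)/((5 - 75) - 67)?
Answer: -2285168768/12126615821 ≈ -0.18844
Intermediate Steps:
f = 576/137 (f = -576/(-70 - 67) = -576/(-137) = -576*(-1/137) = 576/137 ≈ 4.2044)
g(t) = (576/137 + t)/(2*t) (g(t) = (t + 576/137)/(t + t) = (576/137 + t)/((2*t)) = (576/137 + t)*(1/(2*t)) = (576/137 + t)/(2*t))
(328934 - 273702)/(g(604) - 293098) = (328934 - 273702)/((1/274)*(576 + 137*604)/604 - 293098) = 55232/((1/274)*(1/604)*(576 + 82748) - 293098) = 55232/((1/274)*(1/604)*83324 - 293098) = 55232/(20831/41374 - 293098) = 55232/(-12126615821/41374) = 55232*(-41374/12126615821) = -2285168768/12126615821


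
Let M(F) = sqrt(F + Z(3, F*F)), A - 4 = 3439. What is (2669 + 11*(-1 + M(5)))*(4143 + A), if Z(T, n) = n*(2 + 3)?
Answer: 20163588 + 83446*sqrt(130) ≈ 2.1115e+7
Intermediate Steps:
Z(T, n) = 5*n (Z(T, n) = n*5 = 5*n)
A = 3443 (A = 4 + 3439 = 3443)
M(F) = sqrt(F + 5*F**2) (M(F) = sqrt(F + 5*(F*F)) = sqrt(F + 5*F**2))
(2669 + 11*(-1 + M(5)))*(4143 + A) = (2669 + 11*(-1 + sqrt(5*(1 + 5*5))))*(4143 + 3443) = (2669 + 11*(-1 + sqrt(5*(1 + 25))))*7586 = (2669 + 11*(-1 + sqrt(5*26)))*7586 = (2669 + 11*(-1 + sqrt(130)))*7586 = (2669 + (-11 + 11*sqrt(130)))*7586 = (2658 + 11*sqrt(130))*7586 = 20163588 + 83446*sqrt(130)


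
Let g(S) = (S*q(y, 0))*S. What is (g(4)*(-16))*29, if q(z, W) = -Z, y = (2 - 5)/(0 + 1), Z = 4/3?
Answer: 29696/3 ≈ 9898.7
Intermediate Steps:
Z = 4/3 (Z = 4*(⅓) = 4/3 ≈ 1.3333)
y = -3 (y = -3/1 = -3*1 = -3)
q(z, W) = -4/3 (q(z, W) = -1*4/3 = -4/3)
g(S) = -4*S²/3 (g(S) = (S*(-4/3))*S = (-4*S/3)*S = -4*S²/3)
(g(4)*(-16))*29 = (-4/3*4²*(-16))*29 = (-4/3*16*(-16))*29 = -64/3*(-16)*29 = (1024/3)*29 = 29696/3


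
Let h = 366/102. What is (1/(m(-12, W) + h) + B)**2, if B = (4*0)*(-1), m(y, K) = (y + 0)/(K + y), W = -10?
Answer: 34969/597529 ≈ 0.058523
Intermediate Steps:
m(y, K) = y/(K + y)
h = 61/17 (h = 366*(1/102) = 61/17 ≈ 3.5882)
B = 0 (B = 0*(-1) = 0)
(1/(m(-12, W) + h) + B)**2 = (1/(-12/(-10 - 12) + 61/17) + 0)**2 = (1/(-12/(-22) + 61/17) + 0)**2 = (1/(-12*(-1/22) + 61/17) + 0)**2 = (1/(6/11 + 61/17) + 0)**2 = (1/(773/187) + 0)**2 = (187/773 + 0)**2 = (187/773)**2 = 34969/597529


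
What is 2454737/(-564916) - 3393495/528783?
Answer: -1071687605497/99572659076 ≈ -10.763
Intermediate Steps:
2454737/(-564916) - 3393495/528783 = 2454737*(-1/564916) - 3393495*1/528783 = -2454737/564916 - 1131165/176261 = -1071687605497/99572659076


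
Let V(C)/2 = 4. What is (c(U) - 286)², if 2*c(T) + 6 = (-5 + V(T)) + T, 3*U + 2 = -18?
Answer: 3045025/36 ≈ 84584.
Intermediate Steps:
U = -20/3 (U = -⅔ + (⅓)*(-18) = -⅔ - 6 = -20/3 ≈ -6.6667)
V(C) = 8 (V(C) = 2*4 = 8)
c(T) = -3/2 + T/2 (c(T) = -3 + ((-5 + 8) + T)/2 = -3 + (3 + T)/2 = -3 + (3/2 + T/2) = -3/2 + T/2)
(c(U) - 286)² = ((-3/2 + (½)*(-20/3)) - 286)² = ((-3/2 - 10/3) - 286)² = (-29/6 - 286)² = (-1745/6)² = 3045025/36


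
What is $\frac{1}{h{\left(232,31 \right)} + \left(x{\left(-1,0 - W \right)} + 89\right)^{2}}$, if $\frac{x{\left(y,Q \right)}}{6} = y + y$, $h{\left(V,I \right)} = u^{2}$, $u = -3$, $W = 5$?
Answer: $\frac{1}{5938} \approx 0.00016841$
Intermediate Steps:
$h{\left(V,I \right)} = 9$ ($h{\left(V,I \right)} = \left(-3\right)^{2} = 9$)
$x{\left(y,Q \right)} = 12 y$ ($x{\left(y,Q \right)} = 6 \left(y + y\right) = 6 \cdot 2 y = 12 y$)
$\frac{1}{h{\left(232,31 \right)} + \left(x{\left(-1,0 - W \right)} + 89\right)^{2}} = \frac{1}{9 + \left(12 \left(-1\right) + 89\right)^{2}} = \frac{1}{9 + \left(-12 + 89\right)^{2}} = \frac{1}{9 + 77^{2}} = \frac{1}{9 + 5929} = \frac{1}{5938}$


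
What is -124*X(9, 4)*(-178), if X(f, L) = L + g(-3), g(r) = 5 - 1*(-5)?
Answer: 309008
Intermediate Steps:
g(r) = 10 (g(r) = 5 + 5 = 10)
X(f, L) = 10 + L (X(f, L) = L + 10 = 10 + L)
-124*X(9, 4)*(-178) = -124*(10 + 4)*(-178) = -124*14*(-178) = -1736*(-178) = 309008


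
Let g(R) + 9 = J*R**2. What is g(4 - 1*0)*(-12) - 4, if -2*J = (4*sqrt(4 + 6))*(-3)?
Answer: 104 - 1152*sqrt(10) ≈ -3538.9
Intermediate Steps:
J = 6*sqrt(10) (J = -4*sqrt(4 + 6)*(-3)/2 = -4*sqrt(10)*(-3)/2 = -(-6)*sqrt(10) = 6*sqrt(10) ≈ 18.974)
g(R) = -9 + 6*sqrt(10)*R**2 (g(R) = -9 + (6*sqrt(10))*R**2 = -9 + 6*sqrt(10)*R**2)
g(4 - 1*0)*(-12) - 4 = (-9 + 6*sqrt(10)*(4 - 1*0)**2)*(-12) - 4 = (-9 + 6*sqrt(10)*(4 + 0)**2)*(-12) - 4 = (-9 + 6*sqrt(10)*4**2)*(-12) - 4 = (-9 + 6*sqrt(10)*16)*(-12) - 4 = (-9 + 96*sqrt(10))*(-12) - 4 = (108 - 1152*sqrt(10)) - 4 = 104 - 1152*sqrt(10)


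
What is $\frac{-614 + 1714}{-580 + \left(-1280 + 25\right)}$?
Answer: $- \frac{220}{367} \approx -0.59945$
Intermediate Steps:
$\frac{-614 + 1714}{-580 + \left(-1280 + 25\right)} = \frac{1100}{-580 - 1255} = \frac{1100}{-1835} = 1100 \left(- \frac{1}{1835}\right) = - \frac{220}{367}$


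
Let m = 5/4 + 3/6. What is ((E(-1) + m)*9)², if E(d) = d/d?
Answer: 9801/16 ≈ 612.56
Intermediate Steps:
m = 7/4 (m = 5*(¼) + 3*(⅙) = 5/4 + ½ = 7/4 ≈ 1.7500)
E(d) = 1
((E(-1) + m)*9)² = ((1 + 7/4)*9)² = ((11/4)*9)² = (99/4)² = 9801/16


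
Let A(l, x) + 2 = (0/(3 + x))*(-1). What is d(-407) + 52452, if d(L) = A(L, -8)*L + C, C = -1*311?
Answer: 52955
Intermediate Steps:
A(l, x) = -2 (A(l, x) = -2 + (0/(3 + x))*(-1) = -2 + 0*(-1) = -2 + 0 = -2)
C = -311
d(L) = -311 - 2*L (d(L) = -2*L - 311 = -311 - 2*L)
d(-407) + 52452 = (-311 - 2*(-407)) + 52452 = (-311 + 814) + 52452 = 503 + 52452 = 52955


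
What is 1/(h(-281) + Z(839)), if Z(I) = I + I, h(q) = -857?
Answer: 1/821 ≈ 0.0012180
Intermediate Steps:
Z(I) = 2*I
1/(h(-281) + Z(839)) = 1/(-857 + 2*839) = 1/(-857 + 1678) = 1/821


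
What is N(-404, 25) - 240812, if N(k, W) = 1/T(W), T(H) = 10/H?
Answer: -481619/2 ≈ -2.4081e+5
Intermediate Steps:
N(k, W) = W/10 (N(k, W) = 1/(10/W) = W/10)
N(-404, 25) - 240812 = (⅒)*25 - 240812 = 5/2 - 240812 = -481619/2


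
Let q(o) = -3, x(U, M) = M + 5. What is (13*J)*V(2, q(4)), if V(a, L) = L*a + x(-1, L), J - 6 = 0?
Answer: -312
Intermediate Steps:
J = 6 (J = 6 + 0 = 6)
x(U, M) = 5 + M
V(a, L) = 5 + L + L*a (V(a, L) = L*a + (5 + L) = 5 + L + L*a)
(13*J)*V(2, q(4)) = (13*6)*(5 - 3 - 3*2) = 78*(5 - 3 - 6) = 78*(-4) = -312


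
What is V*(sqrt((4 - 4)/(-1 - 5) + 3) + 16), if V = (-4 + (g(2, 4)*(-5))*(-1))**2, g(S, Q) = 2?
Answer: 576 + 36*sqrt(3) ≈ 638.35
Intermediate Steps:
V = 36 (V = (-4 + (2*(-5))*(-1))**2 = (-4 - 10*(-1))**2 = (-4 + 10)**2 = 6**2 = 36)
V*(sqrt((4 - 4)/(-1 - 5) + 3) + 16) = 36*(sqrt((4 - 4)/(-1 - 5) + 3) + 16) = 36*(sqrt(0/(-6) + 3) + 16) = 36*(sqrt(0*(-1/6) + 3) + 16) = 36*(sqrt(0 + 3) + 16) = 36*(sqrt(3) + 16) = 36*(16 + sqrt(3)) = 576 + 36*sqrt(3)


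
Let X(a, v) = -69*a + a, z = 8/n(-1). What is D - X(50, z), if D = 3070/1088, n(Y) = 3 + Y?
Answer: 1851135/544 ≈ 3402.8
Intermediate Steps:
z = 4 (z = 8/(3 - 1) = 8/2 = 8*(1/2) = 4)
D = 1535/544 (D = 3070*(1/1088) = 1535/544 ≈ 2.8217)
X(a, v) = -68*a
D - X(50, z) = 1535/544 - (-68)*50 = 1535/544 - 1*(-3400) = 1535/544 + 3400 = 1851135/544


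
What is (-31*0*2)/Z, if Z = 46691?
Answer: 0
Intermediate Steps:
(-31*0*2)/Z = (-31*0*2)/46691 = (0*2)*(1/46691) = 0*(1/46691) = 0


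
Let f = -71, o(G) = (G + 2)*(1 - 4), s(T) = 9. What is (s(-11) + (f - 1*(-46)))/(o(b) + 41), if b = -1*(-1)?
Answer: -½ ≈ -0.50000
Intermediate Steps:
b = 1
o(G) = -6 - 3*G (o(G) = (2 + G)*(-3) = -6 - 3*G)
(s(-11) + (f - 1*(-46)))/(o(b) + 41) = (9 + (-71 - 1*(-46)))/((-6 - 3*1) + 41) = (9 + (-71 + 46))/((-6 - 3) + 41) = (9 - 25)/(-9 + 41) = -16/32 = -16*1/32 = -½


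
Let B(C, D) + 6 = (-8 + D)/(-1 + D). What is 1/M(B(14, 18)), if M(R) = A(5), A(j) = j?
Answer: 1/5 ≈ 0.20000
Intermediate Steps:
B(C, D) = -6 + (-8 + D)/(-1 + D)
M(R) = 5
1/M(B(14, 18)) = 1/5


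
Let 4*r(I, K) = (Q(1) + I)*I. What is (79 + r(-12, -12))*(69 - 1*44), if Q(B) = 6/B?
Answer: 2425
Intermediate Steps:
r(I, K) = I*(6 + I)/4 (r(I, K) = ((6/1 + I)*I)/4 = ((6*1 + I)*I)/4 = ((6 + I)*I)/4 = (I*(6 + I))/4 = I*(6 + I)/4)
(79 + r(-12, -12))*(69 - 1*44) = (79 + (¼)*(-12)*(6 - 12))*(69 - 1*44) = (79 + (¼)*(-12)*(-6))*(69 - 44) = (79 + 18)*25 = 97*25 = 2425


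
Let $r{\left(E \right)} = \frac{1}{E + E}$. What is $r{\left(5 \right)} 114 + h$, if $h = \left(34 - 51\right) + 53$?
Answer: $\frac{237}{5} \approx 47.4$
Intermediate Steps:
$r{\left(E \right)} = \frac{1}{2 E}$
$h = 36$ ($h = -17 + 53 = 36$)
$r{\left(5 \right)} 114 + h = \frac{1}{2 \cdot 5} \cdot 114 + 36 = \frac{1}{2} \cdot \frac{1}{5} \cdot 114 + 36 = \frac{1}{10} \cdot 114 + 36 = \frac{57}{5} + 36 = \frac{237}{5}$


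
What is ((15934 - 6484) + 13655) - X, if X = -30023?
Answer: 53128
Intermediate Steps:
((15934 - 6484) + 13655) - X = ((15934 - 6484) + 13655) - 1*(-30023) = (9450 + 13655) + 30023 = 23105 + 30023 = 53128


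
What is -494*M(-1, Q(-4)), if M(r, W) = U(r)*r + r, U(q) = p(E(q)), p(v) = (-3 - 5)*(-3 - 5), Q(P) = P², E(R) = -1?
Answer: 32110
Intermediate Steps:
p(v) = 64 (p(v) = -8*(-8) = 64)
U(q) = 64
M(r, W) = 65*r (M(r, W) = 64*r + r = 65*r)
-494*M(-1, Q(-4)) = -32110*(-1) = -494*(-65) = 32110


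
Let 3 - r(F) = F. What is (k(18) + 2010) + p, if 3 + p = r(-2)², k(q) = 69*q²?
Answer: 24388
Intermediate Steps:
r(F) = 3 - F
p = 22 (p = -3 + (3 - 1*(-2))² = -3 + (3 + 2)² = -3 + 5² = -3 + 25 = 22)
(k(18) + 2010) + p = (69*18² + 2010) + 22 = (69*324 + 2010) + 22 = (22356 + 2010) + 22 = 24366 + 22 = 24388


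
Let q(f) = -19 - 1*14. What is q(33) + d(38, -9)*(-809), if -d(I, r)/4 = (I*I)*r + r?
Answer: -42084213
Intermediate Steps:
q(f) = -33 (q(f) = -19 - 14 = -33)
d(I, r) = -4*r - 4*r*I² (d(I, r) = -4*((I*I)*r + r) = -4*(I²*r + r) = -4*(r*I² + r) = -4*(r + r*I²) = -4*r - 4*r*I²)
q(33) + d(38, -9)*(-809) = -33 - 4*(-9)*(1 + 38²)*(-809) = -33 - 4*(-9)*(1 + 1444)*(-809) = -33 - 4*(-9)*1445*(-809) = -33 + 52020*(-809) = -33 - 42084180 = -42084213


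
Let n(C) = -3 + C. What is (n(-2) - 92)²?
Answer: 9409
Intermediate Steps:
(n(-2) - 92)² = ((-3 - 2) - 92)² = (-5 - 92)² = (-97)² = 9409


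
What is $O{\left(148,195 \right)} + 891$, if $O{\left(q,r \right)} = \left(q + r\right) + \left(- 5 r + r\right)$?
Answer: $454$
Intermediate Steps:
$O{\left(q,r \right)} = q - 3 r$ ($O{\left(q,r \right)} = \left(q + r\right) - 4 r = q - 3 r$)
$O{\left(148,195 \right)} + 891 = \left(148 - 585\right) + 891 = -437 + 891 = 454$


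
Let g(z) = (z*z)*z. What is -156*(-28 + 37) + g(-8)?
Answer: -1916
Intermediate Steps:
g(z) = z**3 (g(z) = z**2*z = z**3)
-156*(-28 + 37) + g(-8) = -156*(-28 + 37) + (-8)**3 = -156*9 - 512 = -1404 - 512 = -1916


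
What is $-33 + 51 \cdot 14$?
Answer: $681$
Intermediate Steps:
$-33 + 51 \cdot 14 = -33 + 714 = 681$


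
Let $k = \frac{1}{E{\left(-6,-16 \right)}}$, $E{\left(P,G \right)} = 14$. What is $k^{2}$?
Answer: $\frac{1}{196} \approx 0.005102$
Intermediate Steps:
$k = \frac{1}{14} \approx 0.071429$
$k^{2} = \left(\frac{1}{14}\right)^{2} = \frac{1}{196}$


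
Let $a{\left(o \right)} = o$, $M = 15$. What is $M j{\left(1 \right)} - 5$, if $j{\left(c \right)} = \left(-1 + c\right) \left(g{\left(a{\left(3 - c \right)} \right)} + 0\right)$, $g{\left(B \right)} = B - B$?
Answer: $-5$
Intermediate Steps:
$g{\left(B \right)} = 0$
$j{\left(c \right)} = 0$ ($j{\left(c \right)} = \left(-1 + c\right) \left(0 + 0\right) = \left(-1 + c\right) 0 = 0$)
$M j{\left(1 \right)} - 5 = 15 \cdot 0 - 5 = 0 - 5 = -5$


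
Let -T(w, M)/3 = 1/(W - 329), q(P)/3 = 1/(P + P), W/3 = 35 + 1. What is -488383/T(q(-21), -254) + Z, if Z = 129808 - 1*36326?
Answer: -107652197/3 ≈ -3.5884e+7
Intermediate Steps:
W = 108 (W = 3*(35 + 1) = 3*36 = 108)
Z = 93482 (Z = 129808 - 36326 = 93482)
q(P) = 3/(2*P) (q(P) = 3/(P + P) = 3/((2*P)) = 3*(1/(2*P)) = 3/(2*P))
T(w, M) = 3/221 (T(w, M) = -3/(108 - 329) = -3/(-221) = -3*(-1/221) = 3/221)
-488383/T(q(-21), -254) + Z = -488383/3/221 + 93482 = -488383*221/3 + 93482 = -107932643/3 + 93482 = -107652197/3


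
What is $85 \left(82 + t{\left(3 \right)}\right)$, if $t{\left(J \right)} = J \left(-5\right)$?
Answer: $5695$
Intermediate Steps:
$t{\left(J \right)} = - 5 J$
$85 \left(82 + t{\left(3 \right)}\right) = 85 \left(82 - 15\right) = 85 \cdot 67 = 5695$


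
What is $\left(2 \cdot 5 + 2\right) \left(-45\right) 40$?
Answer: $-21600$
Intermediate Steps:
$\left(2 \cdot 5 + 2\right) \left(-45\right) 40 = \left(10 + 2\right) \left(-45\right) 40 = 12 \left(-45\right) 40 = \left(-540\right) 40 = -21600$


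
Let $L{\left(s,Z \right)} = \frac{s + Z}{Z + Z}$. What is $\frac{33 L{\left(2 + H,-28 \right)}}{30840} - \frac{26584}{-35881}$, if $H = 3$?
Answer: $\frac{15312955013}{20655974080} \approx 0.74133$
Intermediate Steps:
$L{\left(s,Z \right)} = \frac{Z + s}{2 Z}$
$\frac{33 L{\left(2 + H,-28 \right)}}{30840} - \frac{26584}{-35881} = \frac{33 \frac{-28 + \left(2 + 3\right)}{2 \left(-28\right)}}{30840} - \frac{26584}{-35881} = 33 \cdot \frac{1}{2} \left(- \frac{1}{28}\right) \left(-28 + 5\right) \frac{1}{30840} - - \frac{26584}{35881} = 33 \cdot \frac{1}{2} \left(- \frac{1}{28}\right) \left(-23\right) \frac{1}{30840} + \frac{26584}{35881} = 33 \cdot \frac{23}{56} \cdot \frac{1}{30840} + \frac{26584}{35881} = \frac{759}{56} \cdot \frac{1}{30840} + \frac{26584}{35881} = \frac{253}{575680} + \frac{26584}{35881} = \frac{15312955013}{20655974080}$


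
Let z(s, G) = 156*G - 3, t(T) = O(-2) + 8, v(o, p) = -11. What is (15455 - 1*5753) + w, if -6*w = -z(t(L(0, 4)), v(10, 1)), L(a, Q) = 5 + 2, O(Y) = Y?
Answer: 18831/2 ≈ 9415.5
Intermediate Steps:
L(a, Q) = 7
t(T) = 6 (t(T) = -2 + 8 = 6)
z(s, G) = -3 + 156*G
w = -573/2 (w = -(-1)*(-3 + 156*(-11))/6 = -(-1)*(-3 - 1716)/6 = -(-1)*(-1719)/6 = -⅙*1719 = -573/2 ≈ -286.50)
(15455 - 1*5753) + w = (15455 - 1*5753) - 573/2 = (15455 - 5753) - 573/2 = 9702 - 573/2 = 18831/2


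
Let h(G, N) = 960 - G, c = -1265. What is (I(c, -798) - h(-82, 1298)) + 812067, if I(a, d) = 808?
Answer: 811833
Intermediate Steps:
(I(c, -798) - h(-82, 1298)) + 812067 = (808 - (960 - 1*(-82))) + 812067 = (808 - (960 + 82)) + 812067 = (808 - 1*1042) + 812067 = (808 - 1042) + 812067 = -234 + 812067 = 811833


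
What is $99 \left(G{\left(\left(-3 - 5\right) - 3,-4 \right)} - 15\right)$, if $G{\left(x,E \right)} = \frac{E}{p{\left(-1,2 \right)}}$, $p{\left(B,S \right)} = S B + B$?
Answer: $-1353$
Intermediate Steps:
$p{\left(B,S \right)} = B + B S$ ($p{\left(B,S \right)} = B S + B = B + B S$)
$G{\left(x,E \right)} = - \frac{E}{3}$ ($G{\left(x,E \right)} = \frac{E}{\left(-1\right) \left(1 + 2\right)} = \frac{E}{\left(-1\right) 3} = \frac{E}{-3} = E \left(- \frac{1}{3}\right) = - \frac{E}{3}$)
$99 \left(G{\left(\left(-3 - 5\right) - 3,-4 \right)} - 15\right) = 99 \left(\left(- \frac{1}{3}\right) \left(-4\right) - 15\right) = 99 \left(\frac{4}{3} - 15\right) = 99 \left(- \frac{41}{3}\right) = -1353$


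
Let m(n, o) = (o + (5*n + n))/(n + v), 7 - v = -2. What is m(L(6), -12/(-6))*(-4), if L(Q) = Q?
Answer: -152/15 ≈ -10.133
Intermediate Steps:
v = 9 (v = 7 - 1*(-2) = 7 + 2 = 9)
m(n, o) = (o + 6*n)/(9 + n) (m(n, o) = (o + (5*n + n))/(n + 9) = (o + 6*n)/(9 + n))
m(L(6), -12/(-6))*(-4) = ((-12/(-6) + 6*6)/(9 + 6))*(-4) = ((-12*(-⅙) + 36)/15)*(-4) = ((2 + 36)/15)*(-4) = ((1/15)*38)*(-4) = (38/15)*(-4) = -152/15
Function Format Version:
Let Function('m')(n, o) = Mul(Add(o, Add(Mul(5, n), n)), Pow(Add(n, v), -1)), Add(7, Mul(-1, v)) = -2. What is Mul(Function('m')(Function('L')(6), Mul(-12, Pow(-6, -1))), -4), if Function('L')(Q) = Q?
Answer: Rational(-152, 15) ≈ -10.133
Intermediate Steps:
v = 9 (v = Add(7, Mul(-1, -2)) = Add(7, 2) = 9)
Function('m')(n, o) = Mul(Pow(Add(9, n), -1), Add(o, Mul(6, n))) (Function('m')(n, o) = Mul(Add(o, Add(Mul(5, n), n)), Pow(Add(n, 9), -1)) = Mul(Add(o, Mul(6, n)), Pow(Add(9, n), -1)) = Mul(Pow(Add(9, n), -1), Add(o, Mul(6, n))))
Mul(Function('m')(Function('L')(6), Mul(-12, Pow(-6, -1))), -4) = Mul(Mul(Pow(Add(9, 6), -1), Add(Mul(-12, Pow(-6, -1)), Mul(6, 6))), -4) = Mul(Mul(Pow(15, -1), Add(Mul(-12, Rational(-1, 6)), 36)), -4) = Mul(Mul(Rational(1, 15), Add(2, 36)), -4) = Mul(Mul(Rational(1, 15), 38), -4) = Mul(Rational(38, 15), -4) = Rational(-152, 15)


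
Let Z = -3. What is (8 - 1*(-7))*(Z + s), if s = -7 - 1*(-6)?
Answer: -60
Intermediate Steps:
s = -1 (s = -7 + 6 = -1)
(8 - 1*(-7))*(Z + s) = (8 - 1*(-7))*(-3 - 1) = (8 + 7)*(-4) = 15*(-4) = -60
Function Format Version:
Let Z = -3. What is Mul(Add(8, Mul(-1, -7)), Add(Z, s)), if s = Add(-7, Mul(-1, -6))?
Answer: -60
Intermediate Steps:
s = -1 (s = Add(-7, 6) = -1)
Mul(Add(8, Mul(-1, -7)), Add(Z, s)) = Mul(Add(8, Mul(-1, -7)), Add(-3, -1)) = Mul(Add(8, 7), -4) = Mul(15, -4) = -60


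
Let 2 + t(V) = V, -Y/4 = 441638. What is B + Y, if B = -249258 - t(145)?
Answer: -2015953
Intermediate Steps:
Y = -1766552 (Y = -4*441638 = -1766552)
t(V) = -2 + V
B = -249401 (B = -249258 - (-2 + 145) = -249258 - 1*143 = -249258 - 143 = -249401)
B + Y = -249401 - 1766552 = -2015953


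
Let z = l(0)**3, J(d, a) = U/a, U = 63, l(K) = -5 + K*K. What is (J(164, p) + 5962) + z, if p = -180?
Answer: 116733/20 ≈ 5836.6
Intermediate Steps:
l(K) = -5 + K**2
J(d, a) = 63/a
z = -125 (z = (-5 + 0**2)**3 = (-5 + 0)**3 = (-5)**3 = -125)
(J(164, p) + 5962) + z = (63/(-180) + 5962) - 125 = (63*(-1/180) + 5962) - 125 = (-7/20 + 5962) - 125 = 119233/20 - 125 = 116733/20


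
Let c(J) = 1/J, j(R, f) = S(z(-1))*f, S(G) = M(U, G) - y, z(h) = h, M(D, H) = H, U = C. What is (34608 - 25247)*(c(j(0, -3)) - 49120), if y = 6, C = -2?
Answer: -9656049359/21 ≈ -4.5981e+8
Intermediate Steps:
U = -2
S(G) = -6 + G (S(G) = G - 1*6 = G - 6 = -6 + G)
j(R, f) = -7*f (j(R, f) = (-6 - 1)*f = -7*f)
(34608 - 25247)*(c(j(0, -3)) - 49120) = (34608 - 25247)*(1/(-7*(-3)) - 49120) = 9361*(1/21 - 49120) = 9361*(-1031519/21) = -9656049359/21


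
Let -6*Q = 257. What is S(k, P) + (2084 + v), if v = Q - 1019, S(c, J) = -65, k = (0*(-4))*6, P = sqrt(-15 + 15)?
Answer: 5743/6 ≈ 957.17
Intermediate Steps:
P = 0 (P = sqrt(0) = 0)
Q = -257/6 (Q = -1/6*257 = -257/6 ≈ -42.833)
k = 0 (k = 0*6 = 0)
v = -6371/6 (v = -257/6 - 1019 = -6371/6 ≈ -1061.8)
S(k, P) + (2084 + v) = -65 + (2084 - 6371/6) = -65 + 6133/6 = 5743/6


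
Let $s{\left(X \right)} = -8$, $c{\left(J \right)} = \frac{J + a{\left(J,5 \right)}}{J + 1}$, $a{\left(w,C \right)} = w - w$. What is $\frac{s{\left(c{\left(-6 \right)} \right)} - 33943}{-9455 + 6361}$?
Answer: $\frac{33951}{3094} \approx 10.973$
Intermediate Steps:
$a{\left(w,C \right)} = 0$
$c{\left(J \right)} = \frac{J}{1 + J}$ ($c{\left(J \right)} = \frac{J + 0}{J + 1} = \frac{J}{1 + J}$)
$\frac{s{\left(c{\left(-6 \right)} \right)} - 33943}{-9455 + 6361} = \frac{-8 - 33943}{-9455 + 6361} = - \frac{33951}{-3094} = \left(-33951\right) \left(- \frac{1}{3094}\right) = \frac{33951}{3094}$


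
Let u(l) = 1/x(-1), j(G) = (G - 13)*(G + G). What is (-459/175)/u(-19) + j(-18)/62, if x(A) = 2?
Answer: 2232/175 ≈ 12.754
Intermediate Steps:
j(G) = 2*G*(-13 + G) (j(G) = (-13 + G)*(2*G) = 2*G*(-13 + G))
u(l) = ½ (u(l) = 1/2 = ½)
(-459/175)/u(-19) + j(-18)/62 = (-459/175)/(½) + (2*(-18)*(-13 - 18))/62 = -459*1/175*2 + (2*(-18)*(-31))*(1/62) = -459/175*2 + 1116*(1/62) = -918/175 + 18 = 2232/175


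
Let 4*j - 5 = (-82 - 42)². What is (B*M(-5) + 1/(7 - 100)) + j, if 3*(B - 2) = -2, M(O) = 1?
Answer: 476975/124 ≈ 3846.6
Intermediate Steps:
B = 4/3 (B = 2 + (⅓)*(-2) = 2 - ⅔ = 4/3 ≈ 1.3333)
j = 15381/4 (j = 5/4 + (-82 - 42)²/4 = 5/4 + (¼)*(-124)² = 5/4 + (¼)*15376 = 5/4 + 3844 = 15381/4 ≈ 3845.3)
(B*M(-5) + 1/(7 - 100)) + j = ((4/3)*1 + 1/(7 - 100)) + 15381/4 = (4/3 + 1/(-93)) + 15381/4 = (4/3 - 1/93) + 15381/4 = 41/31 + 15381/4 = 476975/124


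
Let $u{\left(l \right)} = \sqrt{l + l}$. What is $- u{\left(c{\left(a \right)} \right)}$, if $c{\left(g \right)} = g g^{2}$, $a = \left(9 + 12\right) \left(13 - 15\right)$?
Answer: $- 84 i \sqrt{21} \approx - 384.94 i$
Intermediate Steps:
$a = -42$ ($a = 21 \left(-2\right) = -42$)
$c{\left(g \right)} = g^{3}$
$u{\left(l \right)} = \sqrt{2} \sqrt{l}$ ($u{\left(l \right)} = \sqrt{2 l} = \sqrt{2} \sqrt{l}$)
$- u{\left(c{\left(a \right)} \right)} = - \sqrt{2} \sqrt{\left(-42\right)^{3}} = - \sqrt{2} \sqrt{-74088} = - \sqrt{2} \cdot 42 i \sqrt{42} = - 84 i \sqrt{21}$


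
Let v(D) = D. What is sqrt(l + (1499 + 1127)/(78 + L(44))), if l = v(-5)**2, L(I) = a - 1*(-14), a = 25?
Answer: sqrt(427)/3 ≈ 6.8880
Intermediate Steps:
L(I) = 39 (L(I) = 25 - 1*(-14) = 25 + 14 = 39)
l = 25 (l = (-5)**2 = 25)
sqrt(l + (1499 + 1127)/(78 + L(44))) = sqrt(25 + (1499 + 1127)/(78 + 39)) = sqrt(25 + 2626/117) = sqrt(25 + 2626*(1/117)) = sqrt(25 + 202/9) = sqrt(427/9) = sqrt(427)/3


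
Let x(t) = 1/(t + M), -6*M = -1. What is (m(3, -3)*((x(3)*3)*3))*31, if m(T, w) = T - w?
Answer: 10044/19 ≈ 528.63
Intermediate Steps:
M = ⅙ (M = -⅙*(-1) = ⅙ ≈ 0.16667)
x(t) = 1/(⅙ + t) (x(t) = 1/(t + ⅙) = 1/(⅙ + t))
(m(3, -3)*((x(3)*3)*3))*31 = ((3 - 1*(-3))*(((6/(1 + 6*3))*3)*3))*31 = ((3 + 3)*(((6/(1 + 18))*3)*3))*31 = (6*(((6/19)*3)*3))*31 = (6*((18/19)*3))*31 = (6*(54/19))*31 = (324/19)*31 = 10044/19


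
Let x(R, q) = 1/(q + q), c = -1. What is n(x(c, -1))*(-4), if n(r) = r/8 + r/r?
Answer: -15/4 ≈ -3.7500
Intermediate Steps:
x(R, q) = 1/(2*q)
n(r) = 1 + r/8 (n(r) = r*(1/8) + 1 = r/8 + 1 = 1 + r/8)
n(x(c, -1))*(-4) = (1 + ((1/2)/(-1))/8)*(-4) = (1 + ((1/2)*(-1))/8)*(-4) = (1 + (1/8)*(-1/2))*(-4) = (1 - 1/16)*(-4) = (15/16)*(-4) = -15/4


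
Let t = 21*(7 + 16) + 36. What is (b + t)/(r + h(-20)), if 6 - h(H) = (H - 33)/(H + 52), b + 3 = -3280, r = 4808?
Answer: -88448/154101 ≈ -0.57396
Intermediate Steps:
b = -3283 (b = -3 - 3280 = -3283)
h(H) = 6 - (-33 + H)/(52 + H) (h(H) = 6 - (H - 33)/(H + 52) = 6 - (-33 + H)/(52 + H))
t = 519 (t = 21*23 + 36 = 483 + 36 = 519)
(b + t)/(r + h(-20)) = (-3283 + 519)/(4808 + 5*(69 - 20)/(52 - 20)) = -2764/(4808 + 5*49/32) = -2764/(4808 + 5*(1/32)*49) = -2764/(4808 + 245/32) = -2764/154101/32 = -2764*32/154101 = -88448/154101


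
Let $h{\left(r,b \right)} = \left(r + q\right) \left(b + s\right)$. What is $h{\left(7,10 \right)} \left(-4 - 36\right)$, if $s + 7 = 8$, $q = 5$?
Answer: $-5280$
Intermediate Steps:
$s = 1$ ($s = -7 + 8 = 1$)
$h{\left(r,b \right)} = \left(1 + b\right) \left(5 + r\right)$ ($h{\left(r,b \right)} = \left(r + 5\right) \left(b + 1\right) = \left(5 + r\right) \left(1 + b\right) = \left(1 + b\right) \left(5 + r\right)$)
$h{\left(7,10 \right)} \left(-4 - 36\right) = \left(5 + 7 + 5 \cdot 10 + 10 \cdot 7\right) \left(-4 - 36\right) = \left(5 + 7 + 50 + 70\right) \left(-40\right) = 132 \left(-40\right) = -5280$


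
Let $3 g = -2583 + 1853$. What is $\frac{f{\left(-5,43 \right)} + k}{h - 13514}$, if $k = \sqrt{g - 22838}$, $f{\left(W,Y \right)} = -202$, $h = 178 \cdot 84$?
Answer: $- \frac{101}{719} + \frac{i \sqrt{51933}}{2157} \approx -0.14047 + 0.10565 i$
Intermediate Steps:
$g = - \frac{730}{3}$ ($g = \frac{-2583 + 1853}{3} = \frac{1}{3} \left(-730\right) = - \frac{730}{3} \approx -243.33$)
$h = 14952$
$k = \frac{2 i \sqrt{51933}}{3}$ ($k = \sqrt{- \frac{730}{3} - 22838} = \sqrt{- \frac{69244}{3}} = \frac{2 i \sqrt{51933}}{3} \approx 151.93 i$)
$\frac{f{\left(-5,43 \right)} + k}{h - 13514} = \frac{-202 + \frac{2 i \sqrt{51933}}{3}}{14952 - 13514} = \frac{-202 + \frac{2 i \sqrt{51933}}{3}}{1438} = \left(-202 + \frac{2 i \sqrt{51933}}{3}\right) \frac{1}{1438} = - \frac{101}{719} + \frac{i \sqrt{51933}}{2157}$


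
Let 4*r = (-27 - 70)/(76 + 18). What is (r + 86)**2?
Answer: 1039353121/141376 ≈ 7351.7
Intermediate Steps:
r = -97/376 (r = ((-27 - 70)/(76 + 18))/4 = (-97/94)/4 = (-97*1/94)/4 = (1/4)*(-97/94) = -97/376 ≈ -0.25798)
(r + 86)**2 = (-97/376 + 86)**2 = (32239/376)**2 = 1039353121/141376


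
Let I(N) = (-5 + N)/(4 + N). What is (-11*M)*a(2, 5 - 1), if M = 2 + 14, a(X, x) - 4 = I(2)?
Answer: -616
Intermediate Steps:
I(N) = (-5 + N)/(4 + N)
a(X, x) = 7/2 (a(X, x) = 4 + (-5 + 2)/(4 + 2) = 4 - 3/6 = 4 + (1/6)*(-3) = 4 - 1/2 = 7/2)
M = 16
(-11*M)*a(2, 5 - 1) = -11*16*(7/2) = -176*7/2 = -616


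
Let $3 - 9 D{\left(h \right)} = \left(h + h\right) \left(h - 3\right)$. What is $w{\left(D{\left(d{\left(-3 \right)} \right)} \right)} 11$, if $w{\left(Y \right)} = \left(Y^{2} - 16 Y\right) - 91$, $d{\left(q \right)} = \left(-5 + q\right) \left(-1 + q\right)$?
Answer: $\frac{40623770}{81} \approx 5.0153 \cdot 10^{5}$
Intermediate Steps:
$d{\left(q \right)} = \left(-1 + q\right) \left(-5 + q\right)$
$D{\left(h \right)} = \frac{1}{3} - \frac{2 h \left(-3 + h\right)}{9}$ ($D{\left(h \right)} = \frac{1}{3} - \frac{\left(h + h\right) \left(h - 3\right)}{9} = \frac{1}{3} - \frac{2 h \left(-3 + h\right)}{9}$)
$w{\left(Y \right)} = -91 + Y^{2} - 16 Y$
$w{\left(D{\left(d{\left(-3 \right)} \right)} \right)} 11 = \left(-91 + \left(\frac{1}{3} - \frac{2 \left(5 + \left(-3\right)^{2} - -18\right)^{2}}{9} + \frac{2 \left(5 + \left(-3\right)^{2} - -18\right)}{3}\right)^{2} - 16 \left(\frac{1}{3} - \frac{2 \left(5 + \left(-3\right)^{2} - -18\right)^{2}}{9} + \frac{2 \left(5 + \left(-3\right)^{2} - -18\right)}{3}\right)\right) 11 = \left(-91 + \left(\frac{1}{3} - \frac{2 \left(5 + 9 + 18\right)^{2}}{9} + \frac{2 \left(5 + 9 + 18\right)}{3}\right)^{2} - 16 \left(\frac{1}{3} - \frac{2 \left(5 + 9 + 18\right)^{2}}{9} + \frac{2 \left(5 + 9 + 18\right)}{3}\right)\right) 11 = \left(-91 + \left(\frac{1}{3} - \frac{2 \cdot 32^{2}}{9} + \frac{2}{3} \cdot 32\right)^{2} - 16 \left(\frac{1}{3} - \frac{2 \cdot 32^{2}}{9} + \frac{2}{3} \cdot 32\right)\right) 11 = \left(-91 + \left(\frac{1}{3} - \frac{2048}{9} + \frac{64}{3}\right)^{2} - 16 \left(\frac{1}{3} - \frac{2048}{9} + \frac{64}{3}\right)\right) 11 = \left(-91 + \left(- \frac{1853}{9}\right)^{2} - - \frac{29648}{9}\right) 11 = \left(-91 + \frac{3433609}{81} + \frac{29648}{9}\right) 11 = \frac{3693070}{81} \cdot 11 = \frac{40623770}{81}$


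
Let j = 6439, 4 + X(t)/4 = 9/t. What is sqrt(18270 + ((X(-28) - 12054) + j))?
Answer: 4*sqrt(38703)/7 ≈ 112.42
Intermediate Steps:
X(t) = -16 + 36/t (X(t) = -16 + 4*(9/t) = -16 + 36/t)
sqrt(18270 + ((X(-28) - 12054) + j)) = sqrt(18270 + (((-16 + 36/(-28)) - 12054) + 6439)) = sqrt(18270 + (((-16 + 36*(-1/28)) - 12054) + 6439)) = sqrt(18270 + (((-16 - 9/7) - 12054) + 6439)) = sqrt(18270 + ((-121/7 - 12054) + 6439)) = sqrt(18270 + (-84499/7 + 6439)) = sqrt(18270 - 39426/7) = sqrt(88464/7) = 4*sqrt(38703)/7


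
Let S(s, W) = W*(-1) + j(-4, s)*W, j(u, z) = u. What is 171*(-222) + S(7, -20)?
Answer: -37862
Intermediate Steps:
S(s, W) = -5*W (S(s, W) = W*(-1) - 4*W = -W - 4*W = -5*W)
171*(-222) + S(7, -20) = 171*(-222) - 5*(-20) = -37962 + 100 = -37862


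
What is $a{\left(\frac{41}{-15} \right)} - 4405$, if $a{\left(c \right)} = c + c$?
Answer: $- \frac{66157}{15} \approx -4410.5$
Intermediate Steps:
$a{\left(c \right)} = 2 c$
$a{\left(\frac{41}{-15} \right)} - 4405 = 2 \frac{41}{-15} - 4405 = 2 \cdot 41 \left(- \frac{1}{15}\right) - 4405 = 2 \left(- \frac{41}{15}\right) - 4405 = - \frac{82}{15} - 4405 = - \frac{66157}{15}$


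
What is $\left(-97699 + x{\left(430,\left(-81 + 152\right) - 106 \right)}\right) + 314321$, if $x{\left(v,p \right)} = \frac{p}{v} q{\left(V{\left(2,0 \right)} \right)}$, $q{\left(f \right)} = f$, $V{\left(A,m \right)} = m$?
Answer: $216622$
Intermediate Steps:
$x{\left(v,p \right)} = 0$ ($x{\left(v,p \right)} = \frac{p}{v} 0 = 0$)
$\left(-97699 + x{\left(430,\left(-81 + 152\right) - 106 \right)}\right) + 314321 = \left(-97699 + 0\right) + 314321 = -97699 + 314321 = 216622$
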